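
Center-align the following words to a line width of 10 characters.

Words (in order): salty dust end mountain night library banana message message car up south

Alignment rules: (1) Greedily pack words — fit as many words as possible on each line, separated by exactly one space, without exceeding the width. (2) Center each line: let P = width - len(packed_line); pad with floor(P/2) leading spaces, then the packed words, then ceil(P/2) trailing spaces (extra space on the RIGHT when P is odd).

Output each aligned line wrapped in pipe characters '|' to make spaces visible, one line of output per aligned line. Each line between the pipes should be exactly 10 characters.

Answer: |salty dust|
|   end    |
| mountain |
|  night   |
| library  |
|  banana  |
| message  |
| message  |
|  car up  |
|  south   |

Derivation:
Line 1: ['salty', 'dust'] (min_width=10, slack=0)
Line 2: ['end'] (min_width=3, slack=7)
Line 3: ['mountain'] (min_width=8, slack=2)
Line 4: ['night'] (min_width=5, slack=5)
Line 5: ['library'] (min_width=7, slack=3)
Line 6: ['banana'] (min_width=6, slack=4)
Line 7: ['message'] (min_width=7, slack=3)
Line 8: ['message'] (min_width=7, slack=3)
Line 9: ['car', 'up'] (min_width=6, slack=4)
Line 10: ['south'] (min_width=5, slack=5)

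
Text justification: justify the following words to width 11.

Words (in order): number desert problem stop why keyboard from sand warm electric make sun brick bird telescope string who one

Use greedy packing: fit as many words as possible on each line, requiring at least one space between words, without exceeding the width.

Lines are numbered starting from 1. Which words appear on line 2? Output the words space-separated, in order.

Answer: desert

Derivation:
Line 1: ['number'] (min_width=6, slack=5)
Line 2: ['desert'] (min_width=6, slack=5)
Line 3: ['problem'] (min_width=7, slack=4)
Line 4: ['stop', 'why'] (min_width=8, slack=3)
Line 5: ['keyboard'] (min_width=8, slack=3)
Line 6: ['from', 'sand'] (min_width=9, slack=2)
Line 7: ['warm'] (min_width=4, slack=7)
Line 8: ['electric'] (min_width=8, slack=3)
Line 9: ['make', 'sun'] (min_width=8, slack=3)
Line 10: ['brick', 'bird'] (min_width=10, slack=1)
Line 11: ['telescope'] (min_width=9, slack=2)
Line 12: ['string', 'who'] (min_width=10, slack=1)
Line 13: ['one'] (min_width=3, slack=8)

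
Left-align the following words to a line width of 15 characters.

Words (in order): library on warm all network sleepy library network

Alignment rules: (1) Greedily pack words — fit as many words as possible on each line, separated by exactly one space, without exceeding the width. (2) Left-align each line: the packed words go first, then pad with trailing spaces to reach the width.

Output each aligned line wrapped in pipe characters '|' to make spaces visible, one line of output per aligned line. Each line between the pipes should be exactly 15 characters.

Line 1: ['library', 'on', 'warm'] (min_width=15, slack=0)
Line 2: ['all', 'network'] (min_width=11, slack=4)
Line 3: ['sleepy', 'library'] (min_width=14, slack=1)
Line 4: ['network'] (min_width=7, slack=8)

Answer: |library on warm|
|all network    |
|sleepy library |
|network        |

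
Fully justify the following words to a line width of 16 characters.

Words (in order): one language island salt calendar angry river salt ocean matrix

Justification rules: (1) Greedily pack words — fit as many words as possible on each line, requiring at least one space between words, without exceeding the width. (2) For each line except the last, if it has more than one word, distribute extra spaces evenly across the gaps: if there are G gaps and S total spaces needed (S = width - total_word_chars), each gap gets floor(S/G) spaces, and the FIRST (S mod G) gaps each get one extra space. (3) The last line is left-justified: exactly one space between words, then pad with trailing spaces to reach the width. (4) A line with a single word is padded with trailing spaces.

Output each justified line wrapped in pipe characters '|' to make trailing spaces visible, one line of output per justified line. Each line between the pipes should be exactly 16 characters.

Answer: |one     language|
|island      salt|
|calendar   angry|
|river salt ocean|
|matrix          |

Derivation:
Line 1: ['one', 'language'] (min_width=12, slack=4)
Line 2: ['island', 'salt'] (min_width=11, slack=5)
Line 3: ['calendar', 'angry'] (min_width=14, slack=2)
Line 4: ['river', 'salt', 'ocean'] (min_width=16, slack=0)
Line 5: ['matrix'] (min_width=6, slack=10)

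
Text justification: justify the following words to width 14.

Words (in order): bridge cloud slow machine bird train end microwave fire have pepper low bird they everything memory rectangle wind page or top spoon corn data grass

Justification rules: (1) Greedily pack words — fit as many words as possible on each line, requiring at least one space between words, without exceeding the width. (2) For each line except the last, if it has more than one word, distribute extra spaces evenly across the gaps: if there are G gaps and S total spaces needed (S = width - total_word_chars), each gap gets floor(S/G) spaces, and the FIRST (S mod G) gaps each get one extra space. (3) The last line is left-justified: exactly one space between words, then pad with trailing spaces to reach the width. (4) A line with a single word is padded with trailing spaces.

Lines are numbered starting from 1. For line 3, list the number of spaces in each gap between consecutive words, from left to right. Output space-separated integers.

Line 1: ['bridge', 'cloud'] (min_width=12, slack=2)
Line 2: ['slow', 'machine'] (min_width=12, slack=2)
Line 3: ['bird', 'train', 'end'] (min_width=14, slack=0)
Line 4: ['microwave', 'fire'] (min_width=14, slack=0)
Line 5: ['have', 'pepper'] (min_width=11, slack=3)
Line 6: ['low', 'bird', 'they'] (min_width=13, slack=1)
Line 7: ['everything'] (min_width=10, slack=4)
Line 8: ['memory'] (min_width=6, slack=8)
Line 9: ['rectangle', 'wind'] (min_width=14, slack=0)
Line 10: ['page', 'or', 'top'] (min_width=11, slack=3)
Line 11: ['spoon', 'corn'] (min_width=10, slack=4)
Line 12: ['data', 'grass'] (min_width=10, slack=4)

Answer: 1 1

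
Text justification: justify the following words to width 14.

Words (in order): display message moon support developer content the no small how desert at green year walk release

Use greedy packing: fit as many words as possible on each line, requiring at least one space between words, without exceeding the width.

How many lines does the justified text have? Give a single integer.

Line 1: ['display'] (min_width=7, slack=7)
Line 2: ['message', 'moon'] (min_width=12, slack=2)
Line 3: ['support'] (min_width=7, slack=7)
Line 4: ['developer'] (min_width=9, slack=5)
Line 5: ['content', 'the', 'no'] (min_width=14, slack=0)
Line 6: ['small', 'how'] (min_width=9, slack=5)
Line 7: ['desert', 'at'] (min_width=9, slack=5)
Line 8: ['green', 'year'] (min_width=10, slack=4)
Line 9: ['walk', 'release'] (min_width=12, slack=2)
Total lines: 9

Answer: 9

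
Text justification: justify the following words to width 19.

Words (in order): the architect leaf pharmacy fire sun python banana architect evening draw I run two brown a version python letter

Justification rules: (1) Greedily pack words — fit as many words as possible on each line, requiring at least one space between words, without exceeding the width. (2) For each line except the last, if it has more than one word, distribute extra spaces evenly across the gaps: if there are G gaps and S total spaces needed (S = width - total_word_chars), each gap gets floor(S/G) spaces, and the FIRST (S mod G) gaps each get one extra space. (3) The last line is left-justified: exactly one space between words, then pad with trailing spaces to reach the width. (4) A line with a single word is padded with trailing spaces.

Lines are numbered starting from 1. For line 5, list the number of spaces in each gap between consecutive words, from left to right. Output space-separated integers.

Answer: 3 3 2

Derivation:
Line 1: ['the', 'architect', 'leaf'] (min_width=18, slack=1)
Line 2: ['pharmacy', 'fire', 'sun'] (min_width=17, slack=2)
Line 3: ['python', 'banana'] (min_width=13, slack=6)
Line 4: ['architect', 'evening'] (min_width=17, slack=2)
Line 5: ['draw', 'I', 'run', 'two'] (min_width=14, slack=5)
Line 6: ['brown', 'a', 'version'] (min_width=15, slack=4)
Line 7: ['python', 'letter'] (min_width=13, slack=6)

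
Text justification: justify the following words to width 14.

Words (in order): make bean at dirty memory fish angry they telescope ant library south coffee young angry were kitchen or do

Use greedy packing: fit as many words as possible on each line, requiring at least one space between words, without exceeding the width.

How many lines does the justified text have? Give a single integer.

Line 1: ['make', 'bean', 'at'] (min_width=12, slack=2)
Line 2: ['dirty', 'memory'] (min_width=12, slack=2)
Line 3: ['fish', 'angry'] (min_width=10, slack=4)
Line 4: ['they', 'telescope'] (min_width=14, slack=0)
Line 5: ['ant', 'library'] (min_width=11, slack=3)
Line 6: ['south', 'coffee'] (min_width=12, slack=2)
Line 7: ['young', 'angry'] (min_width=11, slack=3)
Line 8: ['were', 'kitchen'] (min_width=12, slack=2)
Line 9: ['or', 'do'] (min_width=5, slack=9)
Total lines: 9

Answer: 9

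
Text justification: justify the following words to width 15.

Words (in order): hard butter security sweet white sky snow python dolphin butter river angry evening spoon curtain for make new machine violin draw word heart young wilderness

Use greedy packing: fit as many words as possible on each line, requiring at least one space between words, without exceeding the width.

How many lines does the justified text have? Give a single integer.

Line 1: ['hard', 'butter'] (min_width=11, slack=4)
Line 2: ['security', 'sweet'] (min_width=14, slack=1)
Line 3: ['white', 'sky', 'snow'] (min_width=14, slack=1)
Line 4: ['python', 'dolphin'] (min_width=14, slack=1)
Line 5: ['butter', 'river'] (min_width=12, slack=3)
Line 6: ['angry', 'evening'] (min_width=13, slack=2)
Line 7: ['spoon', 'curtain'] (min_width=13, slack=2)
Line 8: ['for', 'make', 'new'] (min_width=12, slack=3)
Line 9: ['machine', 'violin'] (min_width=14, slack=1)
Line 10: ['draw', 'word', 'heart'] (min_width=15, slack=0)
Line 11: ['young'] (min_width=5, slack=10)
Line 12: ['wilderness'] (min_width=10, slack=5)
Total lines: 12

Answer: 12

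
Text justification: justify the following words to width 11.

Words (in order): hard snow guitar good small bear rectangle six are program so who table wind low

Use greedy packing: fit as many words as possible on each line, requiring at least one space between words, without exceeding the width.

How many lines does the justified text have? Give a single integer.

Answer: 8

Derivation:
Line 1: ['hard', 'snow'] (min_width=9, slack=2)
Line 2: ['guitar', 'good'] (min_width=11, slack=0)
Line 3: ['small', 'bear'] (min_width=10, slack=1)
Line 4: ['rectangle'] (min_width=9, slack=2)
Line 5: ['six', 'are'] (min_width=7, slack=4)
Line 6: ['program', 'so'] (min_width=10, slack=1)
Line 7: ['who', 'table'] (min_width=9, slack=2)
Line 8: ['wind', 'low'] (min_width=8, slack=3)
Total lines: 8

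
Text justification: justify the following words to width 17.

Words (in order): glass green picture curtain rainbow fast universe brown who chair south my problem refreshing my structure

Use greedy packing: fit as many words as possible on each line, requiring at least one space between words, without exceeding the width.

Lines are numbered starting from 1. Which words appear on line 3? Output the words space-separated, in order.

Answer: rainbow fast

Derivation:
Line 1: ['glass', 'green'] (min_width=11, slack=6)
Line 2: ['picture', 'curtain'] (min_width=15, slack=2)
Line 3: ['rainbow', 'fast'] (min_width=12, slack=5)
Line 4: ['universe', 'brown'] (min_width=14, slack=3)
Line 5: ['who', 'chair', 'south'] (min_width=15, slack=2)
Line 6: ['my', 'problem'] (min_width=10, slack=7)
Line 7: ['refreshing', 'my'] (min_width=13, slack=4)
Line 8: ['structure'] (min_width=9, slack=8)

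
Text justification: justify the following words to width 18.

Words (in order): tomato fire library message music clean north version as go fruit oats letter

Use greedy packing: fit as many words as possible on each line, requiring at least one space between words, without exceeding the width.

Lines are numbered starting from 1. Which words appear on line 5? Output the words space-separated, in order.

Answer: fruit oats letter

Derivation:
Line 1: ['tomato', 'fire'] (min_width=11, slack=7)
Line 2: ['library', 'message'] (min_width=15, slack=3)
Line 3: ['music', 'clean', 'north'] (min_width=17, slack=1)
Line 4: ['version', 'as', 'go'] (min_width=13, slack=5)
Line 5: ['fruit', 'oats', 'letter'] (min_width=17, slack=1)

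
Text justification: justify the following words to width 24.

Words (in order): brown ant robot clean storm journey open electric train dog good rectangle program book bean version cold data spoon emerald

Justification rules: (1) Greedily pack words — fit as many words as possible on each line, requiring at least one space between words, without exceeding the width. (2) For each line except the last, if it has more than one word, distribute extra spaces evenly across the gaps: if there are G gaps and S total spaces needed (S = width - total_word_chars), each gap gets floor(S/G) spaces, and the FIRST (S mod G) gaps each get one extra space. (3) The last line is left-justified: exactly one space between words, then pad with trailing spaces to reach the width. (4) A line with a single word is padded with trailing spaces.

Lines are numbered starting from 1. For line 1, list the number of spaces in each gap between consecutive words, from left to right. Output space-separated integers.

Line 1: ['brown', 'ant', 'robot', 'clean'] (min_width=21, slack=3)
Line 2: ['storm', 'journey', 'open'] (min_width=18, slack=6)
Line 3: ['electric', 'train', 'dog', 'good'] (min_width=23, slack=1)
Line 4: ['rectangle', 'program', 'book'] (min_width=22, slack=2)
Line 5: ['bean', 'version', 'cold', 'data'] (min_width=22, slack=2)
Line 6: ['spoon', 'emerald'] (min_width=13, slack=11)

Answer: 2 2 2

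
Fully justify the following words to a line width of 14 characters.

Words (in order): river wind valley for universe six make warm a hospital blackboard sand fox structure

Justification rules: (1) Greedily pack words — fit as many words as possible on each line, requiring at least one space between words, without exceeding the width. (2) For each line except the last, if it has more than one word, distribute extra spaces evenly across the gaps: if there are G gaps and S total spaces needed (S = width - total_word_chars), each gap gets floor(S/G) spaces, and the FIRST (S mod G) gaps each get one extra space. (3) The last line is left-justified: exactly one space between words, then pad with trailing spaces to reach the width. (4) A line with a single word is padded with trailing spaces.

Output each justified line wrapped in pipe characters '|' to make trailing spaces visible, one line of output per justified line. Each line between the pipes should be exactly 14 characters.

Line 1: ['river', 'wind'] (min_width=10, slack=4)
Line 2: ['valley', 'for'] (min_width=10, slack=4)
Line 3: ['universe', 'six'] (min_width=12, slack=2)
Line 4: ['make', 'warm', 'a'] (min_width=11, slack=3)
Line 5: ['hospital'] (min_width=8, slack=6)
Line 6: ['blackboard'] (min_width=10, slack=4)
Line 7: ['sand', 'fox'] (min_width=8, slack=6)
Line 8: ['structure'] (min_width=9, slack=5)

Answer: |river     wind|
|valley     for|
|universe   six|
|make   warm  a|
|hospital      |
|blackboard    |
|sand       fox|
|structure     |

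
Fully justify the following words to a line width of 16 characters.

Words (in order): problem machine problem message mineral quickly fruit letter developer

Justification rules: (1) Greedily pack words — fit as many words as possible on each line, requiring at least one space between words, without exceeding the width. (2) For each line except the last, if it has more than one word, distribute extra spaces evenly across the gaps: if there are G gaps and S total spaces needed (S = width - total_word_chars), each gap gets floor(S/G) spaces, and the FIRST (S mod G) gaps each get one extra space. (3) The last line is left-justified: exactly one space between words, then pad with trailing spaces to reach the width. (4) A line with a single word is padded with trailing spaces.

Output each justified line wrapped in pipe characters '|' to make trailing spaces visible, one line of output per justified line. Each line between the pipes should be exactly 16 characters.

Answer: |problem  machine|
|problem  message|
|mineral  quickly|
|fruit     letter|
|developer       |

Derivation:
Line 1: ['problem', 'machine'] (min_width=15, slack=1)
Line 2: ['problem', 'message'] (min_width=15, slack=1)
Line 3: ['mineral', 'quickly'] (min_width=15, slack=1)
Line 4: ['fruit', 'letter'] (min_width=12, slack=4)
Line 5: ['developer'] (min_width=9, slack=7)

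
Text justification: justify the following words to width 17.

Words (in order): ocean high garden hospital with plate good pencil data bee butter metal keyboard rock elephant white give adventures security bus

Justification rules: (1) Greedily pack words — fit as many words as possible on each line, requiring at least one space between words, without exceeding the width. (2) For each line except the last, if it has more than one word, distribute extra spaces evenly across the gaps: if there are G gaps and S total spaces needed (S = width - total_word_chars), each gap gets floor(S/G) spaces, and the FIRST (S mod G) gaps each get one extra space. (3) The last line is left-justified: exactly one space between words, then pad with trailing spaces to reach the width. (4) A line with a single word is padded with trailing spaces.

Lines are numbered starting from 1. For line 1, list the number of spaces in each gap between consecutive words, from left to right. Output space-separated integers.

Answer: 1 1

Derivation:
Line 1: ['ocean', 'high', 'garden'] (min_width=17, slack=0)
Line 2: ['hospital', 'with'] (min_width=13, slack=4)
Line 3: ['plate', 'good', 'pencil'] (min_width=17, slack=0)
Line 4: ['data', 'bee', 'butter'] (min_width=15, slack=2)
Line 5: ['metal', 'keyboard'] (min_width=14, slack=3)
Line 6: ['rock', 'elephant'] (min_width=13, slack=4)
Line 7: ['white', 'give'] (min_width=10, slack=7)
Line 8: ['adventures'] (min_width=10, slack=7)
Line 9: ['security', 'bus'] (min_width=12, slack=5)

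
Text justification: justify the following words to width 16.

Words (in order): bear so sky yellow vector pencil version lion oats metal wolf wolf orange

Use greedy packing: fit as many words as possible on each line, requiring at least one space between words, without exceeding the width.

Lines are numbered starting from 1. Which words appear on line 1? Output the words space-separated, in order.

Line 1: ['bear', 'so', 'sky'] (min_width=11, slack=5)
Line 2: ['yellow', 'vector'] (min_width=13, slack=3)
Line 3: ['pencil', 'version'] (min_width=14, slack=2)
Line 4: ['lion', 'oats', 'metal'] (min_width=15, slack=1)
Line 5: ['wolf', 'wolf', 'orange'] (min_width=16, slack=0)

Answer: bear so sky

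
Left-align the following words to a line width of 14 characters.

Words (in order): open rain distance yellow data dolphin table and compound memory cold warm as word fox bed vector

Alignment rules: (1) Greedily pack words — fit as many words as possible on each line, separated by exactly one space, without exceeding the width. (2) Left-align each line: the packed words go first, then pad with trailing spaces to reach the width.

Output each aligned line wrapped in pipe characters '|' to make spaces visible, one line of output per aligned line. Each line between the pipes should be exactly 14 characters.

Answer: |open rain     |
|distance      |
|yellow data   |
|dolphin table |
|and compound  |
|memory cold   |
|warm as word  |
|fox bed vector|

Derivation:
Line 1: ['open', 'rain'] (min_width=9, slack=5)
Line 2: ['distance'] (min_width=8, slack=6)
Line 3: ['yellow', 'data'] (min_width=11, slack=3)
Line 4: ['dolphin', 'table'] (min_width=13, slack=1)
Line 5: ['and', 'compound'] (min_width=12, slack=2)
Line 6: ['memory', 'cold'] (min_width=11, slack=3)
Line 7: ['warm', 'as', 'word'] (min_width=12, slack=2)
Line 8: ['fox', 'bed', 'vector'] (min_width=14, slack=0)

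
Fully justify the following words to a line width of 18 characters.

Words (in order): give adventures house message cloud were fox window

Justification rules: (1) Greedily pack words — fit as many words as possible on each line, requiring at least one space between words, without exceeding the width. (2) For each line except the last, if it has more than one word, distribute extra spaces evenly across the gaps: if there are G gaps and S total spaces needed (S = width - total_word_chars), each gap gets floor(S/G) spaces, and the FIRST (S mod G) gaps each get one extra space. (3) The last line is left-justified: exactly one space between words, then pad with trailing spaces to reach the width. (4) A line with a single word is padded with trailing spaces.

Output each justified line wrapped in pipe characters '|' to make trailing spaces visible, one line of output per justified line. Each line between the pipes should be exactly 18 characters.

Answer: |give    adventures|
|house      message|
|cloud   were   fox|
|window            |

Derivation:
Line 1: ['give', 'adventures'] (min_width=15, slack=3)
Line 2: ['house', 'message'] (min_width=13, slack=5)
Line 3: ['cloud', 'were', 'fox'] (min_width=14, slack=4)
Line 4: ['window'] (min_width=6, slack=12)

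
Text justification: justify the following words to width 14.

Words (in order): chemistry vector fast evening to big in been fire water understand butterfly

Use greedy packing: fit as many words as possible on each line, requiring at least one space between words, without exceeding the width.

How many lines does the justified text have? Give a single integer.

Answer: 7

Derivation:
Line 1: ['chemistry'] (min_width=9, slack=5)
Line 2: ['vector', 'fast'] (min_width=11, slack=3)
Line 3: ['evening', 'to', 'big'] (min_width=14, slack=0)
Line 4: ['in', 'been', 'fire'] (min_width=12, slack=2)
Line 5: ['water'] (min_width=5, slack=9)
Line 6: ['understand'] (min_width=10, slack=4)
Line 7: ['butterfly'] (min_width=9, slack=5)
Total lines: 7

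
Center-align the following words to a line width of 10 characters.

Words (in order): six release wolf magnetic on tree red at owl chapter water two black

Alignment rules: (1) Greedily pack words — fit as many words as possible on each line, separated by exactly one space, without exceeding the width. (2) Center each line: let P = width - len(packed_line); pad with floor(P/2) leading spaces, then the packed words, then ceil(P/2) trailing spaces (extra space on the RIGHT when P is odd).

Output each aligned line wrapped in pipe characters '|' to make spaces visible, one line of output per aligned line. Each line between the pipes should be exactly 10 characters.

Line 1: ['six'] (min_width=3, slack=7)
Line 2: ['release'] (min_width=7, slack=3)
Line 3: ['wolf'] (min_width=4, slack=6)
Line 4: ['magnetic'] (min_width=8, slack=2)
Line 5: ['on', 'tree'] (min_width=7, slack=3)
Line 6: ['red', 'at', 'owl'] (min_width=10, slack=0)
Line 7: ['chapter'] (min_width=7, slack=3)
Line 8: ['water', 'two'] (min_width=9, slack=1)
Line 9: ['black'] (min_width=5, slack=5)

Answer: |   six    |
| release  |
|   wolf   |
| magnetic |
| on tree  |
|red at owl|
| chapter  |
|water two |
|  black   |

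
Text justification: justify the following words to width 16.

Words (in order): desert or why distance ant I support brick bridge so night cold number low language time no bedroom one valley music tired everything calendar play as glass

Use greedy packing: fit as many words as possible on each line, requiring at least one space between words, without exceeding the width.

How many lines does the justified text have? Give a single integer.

Line 1: ['desert', 'or', 'why'] (min_width=13, slack=3)
Line 2: ['distance', 'ant', 'I'] (min_width=14, slack=2)
Line 3: ['support', 'brick'] (min_width=13, slack=3)
Line 4: ['bridge', 'so', 'night'] (min_width=15, slack=1)
Line 5: ['cold', 'number', 'low'] (min_width=15, slack=1)
Line 6: ['language', 'time', 'no'] (min_width=16, slack=0)
Line 7: ['bedroom', 'one'] (min_width=11, slack=5)
Line 8: ['valley', 'music'] (min_width=12, slack=4)
Line 9: ['tired', 'everything'] (min_width=16, slack=0)
Line 10: ['calendar', 'play', 'as'] (min_width=16, slack=0)
Line 11: ['glass'] (min_width=5, slack=11)
Total lines: 11

Answer: 11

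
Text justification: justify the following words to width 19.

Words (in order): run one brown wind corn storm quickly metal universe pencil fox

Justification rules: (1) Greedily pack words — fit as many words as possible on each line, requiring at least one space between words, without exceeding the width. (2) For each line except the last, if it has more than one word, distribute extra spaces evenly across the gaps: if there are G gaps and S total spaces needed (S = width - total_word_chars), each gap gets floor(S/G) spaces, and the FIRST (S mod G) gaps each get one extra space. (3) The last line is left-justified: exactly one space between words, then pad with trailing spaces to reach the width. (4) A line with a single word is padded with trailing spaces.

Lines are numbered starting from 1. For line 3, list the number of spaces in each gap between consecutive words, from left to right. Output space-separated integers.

Line 1: ['run', 'one', 'brown', 'wind'] (min_width=18, slack=1)
Line 2: ['corn', 'storm', 'quickly'] (min_width=18, slack=1)
Line 3: ['metal', 'universe'] (min_width=14, slack=5)
Line 4: ['pencil', 'fox'] (min_width=10, slack=9)

Answer: 6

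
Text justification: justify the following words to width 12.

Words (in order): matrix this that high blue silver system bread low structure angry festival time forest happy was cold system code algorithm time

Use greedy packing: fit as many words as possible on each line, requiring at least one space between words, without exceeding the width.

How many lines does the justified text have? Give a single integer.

Line 1: ['matrix', 'this'] (min_width=11, slack=1)
Line 2: ['that', 'high'] (min_width=9, slack=3)
Line 3: ['blue', 'silver'] (min_width=11, slack=1)
Line 4: ['system', 'bread'] (min_width=12, slack=0)
Line 5: ['low'] (min_width=3, slack=9)
Line 6: ['structure'] (min_width=9, slack=3)
Line 7: ['angry'] (min_width=5, slack=7)
Line 8: ['festival'] (min_width=8, slack=4)
Line 9: ['time', 'forest'] (min_width=11, slack=1)
Line 10: ['happy', 'was'] (min_width=9, slack=3)
Line 11: ['cold', 'system'] (min_width=11, slack=1)
Line 12: ['code'] (min_width=4, slack=8)
Line 13: ['algorithm'] (min_width=9, slack=3)
Line 14: ['time'] (min_width=4, slack=8)
Total lines: 14

Answer: 14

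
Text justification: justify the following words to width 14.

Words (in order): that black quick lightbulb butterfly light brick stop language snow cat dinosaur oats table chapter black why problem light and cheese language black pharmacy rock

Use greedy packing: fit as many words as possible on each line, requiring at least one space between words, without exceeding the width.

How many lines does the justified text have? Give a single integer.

Line 1: ['that', 'black'] (min_width=10, slack=4)
Line 2: ['quick'] (min_width=5, slack=9)
Line 3: ['lightbulb'] (min_width=9, slack=5)
Line 4: ['butterfly'] (min_width=9, slack=5)
Line 5: ['light', 'brick'] (min_width=11, slack=3)
Line 6: ['stop', 'language'] (min_width=13, slack=1)
Line 7: ['snow', 'cat'] (min_width=8, slack=6)
Line 8: ['dinosaur', 'oats'] (min_width=13, slack=1)
Line 9: ['table', 'chapter'] (min_width=13, slack=1)
Line 10: ['black', 'why'] (min_width=9, slack=5)
Line 11: ['problem', 'light'] (min_width=13, slack=1)
Line 12: ['and', 'cheese'] (min_width=10, slack=4)
Line 13: ['language', 'black'] (min_width=14, slack=0)
Line 14: ['pharmacy', 'rock'] (min_width=13, slack=1)
Total lines: 14

Answer: 14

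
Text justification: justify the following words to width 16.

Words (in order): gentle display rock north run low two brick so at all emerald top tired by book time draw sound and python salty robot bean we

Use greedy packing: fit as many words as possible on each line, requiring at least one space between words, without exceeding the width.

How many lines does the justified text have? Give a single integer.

Line 1: ['gentle', 'display'] (min_width=14, slack=2)
Line 2: ['rock', 'north', 'run'] (min_width=14, slack=2)
Line 3: ['low', 'two', 'brick', 'so'] (min_width=16, slack=0)
Line 4: ['at', 'all', 'emerald'] (min_width=14, slack=2)
Line 5: ['top', 'tired', 'by'] (min_width=12, slack=4)
Line 6: ['book', 'time', 'draw'] (min_width=14, slack=2)
Line 7: ['sound', 'and', 'python'] (min_width=16, slack=0)
Line 8: ['salty', 'robot', 'bean'] (min_width=16, slack=0)
Line 9: ['we'] (min_width=2, slack=14)
Total lines: 9

Answer: 9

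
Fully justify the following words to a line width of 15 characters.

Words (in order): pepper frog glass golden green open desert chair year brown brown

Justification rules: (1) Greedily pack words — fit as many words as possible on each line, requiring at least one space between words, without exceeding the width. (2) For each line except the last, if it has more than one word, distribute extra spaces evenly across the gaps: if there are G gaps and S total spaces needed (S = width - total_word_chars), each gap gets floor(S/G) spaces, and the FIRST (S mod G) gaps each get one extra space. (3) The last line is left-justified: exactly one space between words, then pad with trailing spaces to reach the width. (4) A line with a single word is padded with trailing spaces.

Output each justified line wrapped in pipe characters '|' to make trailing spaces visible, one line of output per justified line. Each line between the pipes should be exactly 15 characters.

Line 1: ['pepper', 'frog'] (min_width=11, slack=4)
Line 2: ['glass', 'golden'] (min_width=12, slack=3)
Line 3: ['green', 'open'] (min_width=10, slack=5)
Line 4: ['desert', 'chair'] (min_width=12, slack=3)
Line 5: ['year', 'brown'] (min_width=10, slack=5)
Line 6: ['brown'] (min_width=5, slack=10)

Answer: |pepper     frog|
|glass    golden|
|green      open|
|desert    chair|
|year      brown|
|brown          |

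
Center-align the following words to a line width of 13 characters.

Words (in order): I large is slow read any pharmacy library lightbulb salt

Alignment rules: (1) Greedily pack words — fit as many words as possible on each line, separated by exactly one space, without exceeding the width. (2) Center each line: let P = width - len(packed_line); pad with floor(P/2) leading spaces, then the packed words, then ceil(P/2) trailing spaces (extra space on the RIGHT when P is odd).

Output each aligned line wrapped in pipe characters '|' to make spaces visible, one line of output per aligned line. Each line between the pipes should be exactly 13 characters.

Answer: | I large is  |
|slow read any|
|  pharmacy   |
|   library   |
|  lightbulb  |
|    salt     |

Derivation:
Line 1: ['I', 'large', 'is'] (min_width=10, slack=3)
Line 2: ['slow', 'read', 'any'] (min_width=13, slack=0)
Line 3: ['pharmacy'] (min_width=8, slack=5)
Line 4: ['library'] (min_width=7, slack=6)
Line 5: ['lightbulb'] (min_width=9, slack=4)
Line 6: ['salt'] (min_width=4, slack=9)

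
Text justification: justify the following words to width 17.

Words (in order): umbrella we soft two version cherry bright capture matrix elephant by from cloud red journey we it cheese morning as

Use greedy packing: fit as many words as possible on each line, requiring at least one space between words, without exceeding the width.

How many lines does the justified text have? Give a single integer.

Answer: 8

Derivation:
Line 1: ['umbrella', 'we', 'soft'] (min_width=16, slack=1)
Line 2: ['two', 'version'] (min_width=11, slack=6)
Line 3: ['cherry', 'bright'] (min_width=13, slack=4)
Line 4: ['capture', 'matrix'] (min_width=14, slack=3)
Line 5: ['elephant', 'by', 'from'] (min_width=16, slack=1)
Line 6: ['cloud', 'red', 'journey'] (min_width=17, slack=0)
Line 7: ['we', 'it', 'cheese'] (min_width=12, slack=5)
Line 8: ['morning', 'as'] (min_width=10, slack=7)
Total lines: 8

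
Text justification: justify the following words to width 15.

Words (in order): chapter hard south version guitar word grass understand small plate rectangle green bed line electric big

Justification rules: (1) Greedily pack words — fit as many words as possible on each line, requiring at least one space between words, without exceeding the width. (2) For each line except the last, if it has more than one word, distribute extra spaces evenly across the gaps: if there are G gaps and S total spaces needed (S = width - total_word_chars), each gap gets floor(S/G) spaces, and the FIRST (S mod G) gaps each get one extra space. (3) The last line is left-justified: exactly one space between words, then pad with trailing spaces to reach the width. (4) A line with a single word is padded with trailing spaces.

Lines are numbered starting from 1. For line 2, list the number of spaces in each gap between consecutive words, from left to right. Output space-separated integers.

Line 1: ['chapter', 'hard'] (min_width=12, slack=3)
Line 2: ['south', 'version'] (min_width=13, slack=2)
Line 3: ['guitar', 'word'] (min_width=11, slack=4)
Line 4: ['grass'] (min_width=5, slack=10)
Line 5: ['understand'] (min_width=10, slack=5)
Line 6: ['small', 'plate'] (min_width=11, slack=4)
Line 7: ['rectangle', 'green'] (min_width=15, slack=0)
Line 8: ['bed', 'line'] (min_width=8, slack=7)
Line 9: ['electric', 'big'] (min_width=12, slack=3)

Answer: 3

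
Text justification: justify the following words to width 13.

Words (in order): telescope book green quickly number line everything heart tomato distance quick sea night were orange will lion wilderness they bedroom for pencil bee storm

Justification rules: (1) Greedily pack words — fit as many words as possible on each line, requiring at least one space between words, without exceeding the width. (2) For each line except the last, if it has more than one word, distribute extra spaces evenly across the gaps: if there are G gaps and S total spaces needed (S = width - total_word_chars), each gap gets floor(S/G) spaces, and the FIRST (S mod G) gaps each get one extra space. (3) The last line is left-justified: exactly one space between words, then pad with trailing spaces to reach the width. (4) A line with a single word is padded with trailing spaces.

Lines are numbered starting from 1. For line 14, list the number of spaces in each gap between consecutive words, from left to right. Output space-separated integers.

Answer: 4

Derivation:
Line 1: ['telescope'] (min_width=9, slack=4)
Line 2: ['book', 'green'] (min_width=10, slack=3)
Line 3: ['quickly'] (min_width=7, slack=6)
Line 4: ['number', 'line'] (min_width=11, slack=2)
Line 5: ['everything'] (min_width=10, slack=3)
Line 6: ['heart', 'tomato'] (min_width=12, slack=1)
Line 7: ['distance'] (min_width=8, slack=5)
Line 8: ['quick', 'sea'] (min_width=9, slack=4)
Line 9: ['night', 'were'] (min_width=10, slack=3)
Line 10: ['orange', 'will'] (min_width=11, slack=2)
Line 11: ['lion'] (min_width=4, slack=9)
Line 12: ['wilderness'] (min_width=10, slack=3)
Line 13: ['they', 'bedroom'] (min_width=12, slack=1)
Line 14: ['for', 'pencil'] (min_width=10, slack=3)
Line 15: ['bee', 'storm'] (min_width=9, slack=4)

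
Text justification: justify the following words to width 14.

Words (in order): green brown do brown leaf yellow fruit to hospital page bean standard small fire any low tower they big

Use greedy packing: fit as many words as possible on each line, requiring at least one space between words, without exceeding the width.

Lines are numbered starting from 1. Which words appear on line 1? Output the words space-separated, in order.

Line 1: ['green', 'brown', 'do'] (min_width=14, slack=0)
Line 2: ['brown', 'leaf'] (min_width=10, slack=4)
Line 3: ['yellow', 'fruit'] (min_width=12, slack=2)
Line 4: ['to', 'hospital'] (min_width=11, slack=3)
Line 5: ['page', 'bean'] (min_width=9, slack=5)
Line 6: ['standard', 'small'] (min_width=14, slack=0)
Line 7: ['fire', 'any', 'low'] (min_width=12, slack=2)
Line 8: ['tower', 'they', 'big'] (min_width=14, slack=0)

Answer: green brown do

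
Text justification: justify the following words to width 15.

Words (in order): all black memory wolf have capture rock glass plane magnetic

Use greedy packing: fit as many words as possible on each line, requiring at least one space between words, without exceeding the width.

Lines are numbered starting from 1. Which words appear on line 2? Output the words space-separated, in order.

Answer: memory wolf

Derivation:
Line 1: ['all', 'black'] (min_width=9, slack=6)
Line 2: ['memory', 'wolf'] (min_width=11, slack=4)
Line 3: ['have', 'capture'] (min_width=12, slack=3)
Line 4: ['rock', 'glass'] (min_width=10, slack=5)
Line 5: ['plane', 'magnetic'] (min_width=14, slack=1)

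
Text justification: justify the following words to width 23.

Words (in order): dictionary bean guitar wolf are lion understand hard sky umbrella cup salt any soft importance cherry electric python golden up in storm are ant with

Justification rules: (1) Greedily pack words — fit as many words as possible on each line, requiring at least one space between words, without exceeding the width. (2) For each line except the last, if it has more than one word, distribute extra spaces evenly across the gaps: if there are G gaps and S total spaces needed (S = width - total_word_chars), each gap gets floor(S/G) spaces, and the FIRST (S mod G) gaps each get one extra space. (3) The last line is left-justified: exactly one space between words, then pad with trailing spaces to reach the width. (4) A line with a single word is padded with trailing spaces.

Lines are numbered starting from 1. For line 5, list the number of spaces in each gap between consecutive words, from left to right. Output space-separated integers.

Answer: 2 1

Derivation:
Line 1: ['dictionary', 'bean', 'guitar'] (min_width=22, slack=1)
Line 2: ['wolf', 'are', 'lion'] (min_width=13, slack=10)
Line 3: ['understand', 'hard', 'sky'] (min_width=19, slack=4)
Line 4: ['umbrella', 'cup', 'salt', 'any'] (min_width=21, slack=2)
Line 5: ['soft', 'importance', 'cherry'] (min_width=22, slack=1)
Line 6: ['electric', 'python', 'golden'] (min_width=22, slack=1)
Line 7: ['up', 'in', 'storm', 'are', 'ant'] (min_width=19, slack=4)
Line 8: ['with'] (min_width=4, slack=19)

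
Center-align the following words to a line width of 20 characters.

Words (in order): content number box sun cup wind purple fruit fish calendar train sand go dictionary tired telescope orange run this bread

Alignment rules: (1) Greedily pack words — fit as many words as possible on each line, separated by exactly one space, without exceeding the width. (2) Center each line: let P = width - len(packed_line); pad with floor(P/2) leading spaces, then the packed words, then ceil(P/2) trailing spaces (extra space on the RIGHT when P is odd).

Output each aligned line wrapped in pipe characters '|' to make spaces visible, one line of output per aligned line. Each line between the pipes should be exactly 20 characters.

Line 1: ['content', 'number', 'box'] (min_width=18, slack=2)
Line 2: ['sun', 'cup', 'wind', 'purple'] (min_width=19, slack=1)
Line 3: ['fruit', 'fish', 'calendar'] (min_width=19, slack=1)
Line 4: ['train', 'sand', 'go'] (min_width=13, slack=7)
Line 5: ['dictionary', 'tired'] (min_width=16, slack=4)
Line 6: ['telescope', 'orange', 'run'] (min_width=20, slack=0)
Line 7: ['this', 'bread'] (min_width=10, slack=10)

Answer: | content number box |
|sun cup wind purple |
|fruit fish calendar |
|   train sand go    |
|  dictionary tired  |
|telescope orange run|
|     this bread     |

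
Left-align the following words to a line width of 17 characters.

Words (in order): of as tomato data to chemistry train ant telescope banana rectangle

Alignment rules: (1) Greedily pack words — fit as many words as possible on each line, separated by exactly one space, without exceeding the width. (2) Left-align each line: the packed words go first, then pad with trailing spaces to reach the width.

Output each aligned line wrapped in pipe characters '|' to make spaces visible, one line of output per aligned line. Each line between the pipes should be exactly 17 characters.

Line 1: ['of', 'as', 'tomato', 'data'] (min_width=17, slack=0)
Line 2: ['to', 'chemistry'] (min_width=12, slack=5)
Line 3: ['train', 'ant'] (min_width=9, slack=8)
Line 4: ['telescope', 'banana'] (min_width=16, slack=1)
Line 5: ['rectangle'] (min_width=9, slack=8)

Answer: |of as tomato data|
|to chemistry     |
|train ant        |
|telescope banana |
|rectangle        |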